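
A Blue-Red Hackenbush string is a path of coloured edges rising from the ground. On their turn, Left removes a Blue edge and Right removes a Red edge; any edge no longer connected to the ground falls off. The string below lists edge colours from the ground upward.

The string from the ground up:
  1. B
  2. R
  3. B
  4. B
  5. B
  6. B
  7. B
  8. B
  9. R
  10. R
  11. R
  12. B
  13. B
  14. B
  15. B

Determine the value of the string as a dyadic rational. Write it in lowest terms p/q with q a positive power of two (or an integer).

B: Left { 0 }, Right { ∅ } -> simplest 1
BR: Left { 0 }, Right { 1 } -> simplest 1/2
BRB: Left { 0,1/2 }, Right { 1 } -> simplest 3/4
BRBB: Left { 0,1/2,3/4 }, Right { 1 } -> simplest 7/8
BRBBB: Left { 0,1/2,3/4,7/8 }, Right { 1 } -> simplest 15/16
BRBBBB: Left { 0,1/2,3/4,7/8,15/16 }, Right { 1 } -> simplest 31/32
BRBBBBB: Left { 0,1/2,3/4,7/8,15/16,31/32 }, Right { 1 } -> simplest 63/64
BRBBBBBB: Left { 0,1/2,3/4,7/8,15/16,31/32,63/64 }, Right { 1 } -> simplest 127/128
BRBBBBBBR: Left { 0,1/2,3/4,7/8,15/16,31/32,63/64 }, Right { 127/128,1 } -> simplest 253/256
BRBBBBBBRR: Left { 0,1/2,3/4,7/8,15/16,31/32,63/64 }, Right { 253/256,127/128,1 } -> simplest 505/512
BRBBBBBBRRR: Left { 0,1/2,3/4,7/8,15/16,31/32,63/64 }, Right { 505/512,253/256,127/128,1 } -> simplest 1009/1024
BRBBBBBBRRRB: Left { 0,1/2,3/4,7/8,15/16,31/32,63/64,1009/1024 }, Right { 505/512,253/256,127/128,1 } -> simplest 2019/2048
BRBBBBBBRRRBB: Left { 0,1/2,3/4,7/8,15/16,31/32,63/64,1009/1024,2019/2048 }, Right { 505/512,253/256,127/128,1 } -> simplest 4039/4096
BRBBBBBBRRRBBB: Left { 0,1/2,3/4,7/8,15/16,31/32,63/64,1009/1024,2019/2048,4039/4096 }, Right { 505/512,253/256,127/128,1 } -> simplest 8079/8192
BRBBBBBBRRRBBBB: Left { 0,1/2,3/4,7/8,15/16,31/32,63/64,1009/1024,2019/2048,4039/4096,8079/8192 }, Right { 505/512,253/256,127/128,1 } -> simplest 16159/16384

16159/16384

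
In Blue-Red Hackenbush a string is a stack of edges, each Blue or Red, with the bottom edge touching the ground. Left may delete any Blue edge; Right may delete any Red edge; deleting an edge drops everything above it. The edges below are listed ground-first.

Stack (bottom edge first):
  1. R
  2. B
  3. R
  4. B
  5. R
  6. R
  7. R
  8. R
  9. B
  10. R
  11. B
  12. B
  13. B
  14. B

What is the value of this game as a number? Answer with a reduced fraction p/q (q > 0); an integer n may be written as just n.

-6049/8192

R: Left { none }, Right { 0 } = simplest -1
RB: Left { -1 }, Right { 0 } = simplest -1/2
RBR: Left { -1 }, Right { -1/2 0 } = simplest -3/4
RBRB: Left { -1 -3/4 }, Right { -1/2 0 } = simplest -5/8
RBRBR: Left { -1 -3/4 }, Right { -5/8 -1/2 0 } = simplest -11/16
RBRBRR: Left { -1 -3/4 }, Right { -11/16 -5/8 -1/2 0 } = simplest -23/32
RBRBRRR: Left { -1 -3/4 }, Right { -23/32 -11/16 -5/8 -1/2 0 } = simplest -47/64
RBRBRRRR: Left { -1 -3/4 }, Right { -47/64 -23/32 -11/16 -5/8 -1/2 0 } = simplest -95/128
RBRBRRRRB: Left { -1 -3/4 -95/128 }, Right { -47/64 -23/32 -11/16 -5/8 -1/2 0 } = simplest -189/256
RBRBRRRRBR: Left { -1 -3/4 -95/128 }, Right { -189/256 -47/64 -23/32 -11/16 -5/8 -1/2 0 } = simplest -379/512
RBRBRRRRBRB: Left { -1 -3/4 -95/128 -379/512 }, Right { -189/256 -47/64 -23/32 -11/16 -5/8 -1/2 0 } = simplest -757/1024
RBRBRRRRBRBB: Left { -1 -3/4 -95/128 -379/512 -757/1024 }, Right { -189/256 -47/64 -23/32 -11/16 -5/8 -1/2 0 } = simplest -1513/2048
RBRBRRRRBRBBB: Left { -1 -3/4 -95/128 -379/512 -757/1024 -1513/2048 }, Right { -189/256 -47/64 -23/32 -11/16 -5/8 -1/2 0 } = simplest -3025/4096
RBRBRRRRBRBBBB: Left { -1 -3/4 -95/128 -379/512 -757/1024 -1513/2048 -3025/4096 }, Right { -189/256 -47/64 -23/32 -11/16 -5/8 -1/2 0 } = simplest -6049/8192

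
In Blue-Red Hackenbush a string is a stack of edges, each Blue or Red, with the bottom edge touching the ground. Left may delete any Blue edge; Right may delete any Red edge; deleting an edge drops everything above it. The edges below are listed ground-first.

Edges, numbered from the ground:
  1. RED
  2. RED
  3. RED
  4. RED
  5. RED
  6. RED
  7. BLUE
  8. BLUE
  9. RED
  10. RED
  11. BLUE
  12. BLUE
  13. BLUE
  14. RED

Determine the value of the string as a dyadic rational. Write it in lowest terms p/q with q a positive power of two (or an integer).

-1379/256

Recurse on prefixes of the 14-edge string RED RED RED RED RED RED BLUE BLUE RED RED BLUE BLUE BLUE RED:
step 1: add RED to get R; options L={  } R={ 0 } — -1
step 2: add RED to get RR; options L={  } R={ -1 0 } — -2
step 3: add RED to get RRR; options L={  } R={ -2 -1 0 } — -3
step 4: add RED to get RRRR; options L={  } R={ -3 -2 -1 0 } — -4
step 5: add RED to get RRRRR; options L={  } R={ -4 -3 -2 -1 0 } — -5
step 6: add RED to get RRRRRR; options L={  } R={ -5 -4 -3 -2 -1 0 } — -6
step 7: add BLUE to get RRRRRRB; options L={ -6 } R={ -5 -4 -3 -2 -1 0 } — -11/2
step 8: add BLUE to get RRRRRRBB; options L={ -6 -11/2 } R={ -5 -4 -3 -2 -1 0 } — -21/4
step 9: add RED to get RRRRRRBBR; options L={ -6 -11/2 } R={ -21/4 -5 -4 -3 -2 -1 0 } — -43/8
step 10: add RED to get RRRRRRBBRR; options L={ -6 -11/2 } R={ -43/8 -21/4 -5 -4 -3 -2 -1 0 } — -87/16
step 11: add BLUE to get RRRRRRBBRRB; options L={ -6 -11/2 -87/16 } R={ -43/8 -21/4 -5 -4 -3 -2 -1 0 } — -173/32
step 12: add BLUE to get RRRRRRBBRRBB; options L={ -6 -11/2 -87/16 -173/32 } R={ -43/8 -21/4 -5 -4 -3 -2 -1 0 } — -345/64
step 13: add BLUE to get RRRRRRBBRRBBB; options L={ -6 -11/2 -87/16 -173/32 -345/64 } R={ -43/8 -21/4 -5 -4 -3 -2 -1 0 } — -689/128
step 14: add RED to get RRRRRRBBRRBBBR; options L={ -6 -11/2 -87/16 -173/32 -345/64 } R={ -689/128 -43/8 -21/4 -5 -4 -3 -2 -1 0 } — -1379/256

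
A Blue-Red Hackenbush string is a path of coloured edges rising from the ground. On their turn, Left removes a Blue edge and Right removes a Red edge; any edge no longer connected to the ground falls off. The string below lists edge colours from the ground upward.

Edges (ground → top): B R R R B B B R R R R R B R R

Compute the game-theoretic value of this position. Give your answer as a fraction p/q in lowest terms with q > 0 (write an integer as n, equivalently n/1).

3593/16384

Prefix values for B R R R B B B R R R R R B R R via {L|R} + simplicity:
B: Left { 0 }, Right { (no moves) } -> simplest 1
BR: Left { 0 }, Right { 1 } -> simplest 1/2
BRR: Left { 0 }, Right { 1/2,1 } -> simplest 1/4
BRRR: Left { 0 }, Right { 1/4,1/2,1 } -> simplest 1/8
BRRRB: Left { 0,1/8 }, Right { 1/4,1/2,1 } -> simplest 3/16
BRRRBB: Left { 0,1/8,3/16 }, Right { 1/4,1/2,1 } -> simplest 7/32
BRRRBBB: Left { 0,1/8,3/16,7/32 }, Right { 1/4,1/2,1 } -> simplest 15/64
BRRRBBBR: Left { 0,1/8,3/16,7/32 }, Right { 15/64,1/4,1/2,1 } -> simplest 29/128
BRRRBBBRR: Left { 0,1/8,3/16,7/32 }, Right { 29/128,15/64,1/4,1/2,1 } -> simplest 57/256
BRRRBBBRRR: Left { 0,1/8,3/16,7/32 }, Right { 57/256,29/128,15/64,1/4,1/2,1 } -> simplest 113/512
BRRRBBBRRRR: Left { 0,1/8,3/16,7/32 }, Right { 113/512,57/256,29/128,15/64,1/4,1/2,1 } -> simplest 225/1024
BRRRBBBRRRRR: Left { 0,1/8,3/16,7/32 }, Right { 225/1024,113/512,57/256,29/128,15/64,1/4,1/2,1 } -> simplest 449/2048
BRRRBBBRRRRRB: Left { 0,1/8,3/16,7/32,449/2048 }, Right { 225/1024,113/512,57/256,29/128,15/64,1/4,1/2,1 } -> simplest 899/4096
BRRRBBBRRRRRBR: Left { 0,1/8,3/16,7/32,449/2048 }, Right { 899/4096,225/1024,113/512,57/256,29/128,15/64,1/4,1/2,1 } -> simplest 1797/8192
BRRRBBBRRRRRBRR: Left { 0,1/8,3/16,7/32,449/2048 }, Right { 1797/8192,899/4096,225/1024,113/512,57/256,29/128,15/64,1/4,1/2,1 } -> simplest 3593/16384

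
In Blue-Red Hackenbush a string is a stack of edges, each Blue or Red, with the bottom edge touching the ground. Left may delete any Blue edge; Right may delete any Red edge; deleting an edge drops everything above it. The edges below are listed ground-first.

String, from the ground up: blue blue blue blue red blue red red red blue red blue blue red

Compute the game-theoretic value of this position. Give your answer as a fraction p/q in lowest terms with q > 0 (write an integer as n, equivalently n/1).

edge 1 of 14 (blue): { 0 | ∅ } => 1
edge 2 of 14 (blue): { 0, 1 | ∅ } => 2
edge 3 of 14 (blue): { 0, 1, 2 | ∅ } => 3
edge 4 of 14 (blue): { 0, 1, 2, 3 | ∅ } => 4
edge 5 of 14 (red): { 0, 1, 2, 3 | 4 } => 7/2
edge 6 of 14 (blue): { 0, 1, 2, 3, 7/2 | 4 } => 15/4
edge 7 of 14 (red): { 0, 1, 2, 3, 7/2 | 15/4, 4 } => 29/8
edge 8 of 14 (red): { 0, 1, 2, 3, 7/2 | 29/8, 15/4, 4 } => 57/16
edge 9 of 14 (red): { 0, 1, 2, 3, 7/2 | 57/16, 29/8, 15/4, 4 } => 113/32
edge 10 of 14 (blue): { 0, 1, 2, 3, 7/2, 113/32 | 57/16, 29/8, 15/4, 4 } => 227/64
edge 11 of 14 (red): { 0, 1, 2, 3, 7/2, 113/32 | 227/64, 57/16, 29/8, 15/4, 4 } => 453/128
edge 12 of 14 (blue): { 0, 1, 2, 3, 7/2, 113/32, 453/128 | 227/64, 57/16, 29/8, 15/4, 4 } => 907/256
edge 13 of 14 (blue): { 0, 1, 2, 3, 7/2, 113/32, 453/128, 907/256 | 227/64, 57/16, 29/8, 15/4, 4 } => 1815/512
edge 14 of 14 (red): { 0, 1, 2, 3, 7/2, 113/32, 453/128, 907/256 | 1815/512, 227/64, 57/16, 29/8, 15/4, 4 } => 3629/1024

3629/1024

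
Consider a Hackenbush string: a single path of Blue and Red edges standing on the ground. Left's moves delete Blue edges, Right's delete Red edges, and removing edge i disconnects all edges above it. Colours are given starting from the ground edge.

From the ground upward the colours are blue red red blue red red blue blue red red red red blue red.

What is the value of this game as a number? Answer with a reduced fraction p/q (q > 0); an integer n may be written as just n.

2437/8192

Recurse on prefixes of the 14-edge string blue red red blue red red blue blue red red red red blue red:
edge 1 of 14 (blue): { 0 | — } => 1
edge 2 of 14 (red): { 0 | 1 } => 1/2
edge 3 of 14 (red): { 0 | 1/2, 1 } => 1/4
edge 4 of 14 (blue): { 0, 1/4 | 1/2, 1 } => 3/8
edge 5 of 14 (red): { 0, 1/4 | 3/8, 1/2, 1 } => 5/16
edge 6 of 14 (red): { 0, 1/4 | 5/16, 3/8, 1/2, 1 } => 9/32
edge 7 of 14 (blue): { 0, 1/4, 9/32 | 5/16, 3/8, 1/2, 1 } => 19/64
edge 8 of 14 (blue): { 0, 1/4, 9/32, 19/64 | 5/16, 3/8, 1/2, 1 } => 39/128
edge 9 of 14 (red): { 0, 1/4, 9/32, 19/64 | 39/128, 5/16, 3/8, 1/2, 1 } => 77/256
edge 10 of 14 (red): { 0, 1/4, 9/32, 19/64 | 77/256, 39/128, 5/16, 3/8, 1/2, 1 } => 153/512
edge 11 of 14 (red): { 0, 1/4, 9/32, 19/64 | 153/512, 77/256, 39/128, 5/16, 3/8, 1/2, 1 } => 305/1024
edge 12 of 14 (red): { 0, 1/4, 9/32, 19/64 | 305/1024, 153/512, 77/256, 39/128, 5/16, 3/8, 1/2, 1 } => 609/2048
edge 13 of 14 (blue): { 0, 1/4, 9/32, 19/64, 609/2048 | 305/1024, 153/512, 77/256, 39/128, 5/16, 3/8, 1/2, 1 } => 1219/4096
edge 14 of 14 (red): { 0, 1/4, 9/32, 19/64, 609/2048 | 1219/4096, 305/1024, 153/512, 77/256, 39/128, 5/16, 3/8, 1/2, 1 } => 2437/8192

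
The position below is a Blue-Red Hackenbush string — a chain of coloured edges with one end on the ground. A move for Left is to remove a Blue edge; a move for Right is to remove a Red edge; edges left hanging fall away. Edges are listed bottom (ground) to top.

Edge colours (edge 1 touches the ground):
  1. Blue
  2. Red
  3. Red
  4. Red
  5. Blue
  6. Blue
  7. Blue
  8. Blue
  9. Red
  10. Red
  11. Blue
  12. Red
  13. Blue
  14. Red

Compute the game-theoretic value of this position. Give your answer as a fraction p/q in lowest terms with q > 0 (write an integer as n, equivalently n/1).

1941/8192

val_1 [B]  L=[0]  R=[none]  so 1
val_2 [BR]  L=[0]  R=[1]  so 1/2
val_3 [BRR]  L=[0]  R=[1/2; 1]  so 1/4
val_4 [BRRR]  L=[0]  R=[1/4; 1/2; 1]  so 1/8
val_5 [BRRRB]  L=[0; 1/8]  R=[1/4; 1/2; 1]  so 3/16
val_6 [BRRRBB]  L=[0; 1/8; 3/16]  R=[1/4; 1/2; 1]  so 7/32
val_7 [BRRRBBB]  L=[0; 1/8; 3/16; 7/32]  R=[1/4; 1/2; 1]  so 15/64
val_8 [BRRRBBBB]  L=[0; 1/8; 3/16; 7/32; 15/64]  R=[1/4; 1/2; 1]  so 31/128
val_9 [BRRRBBBBR]  L=[0; 1/8; 3/16; 7/32; 15/64]  R=[31/128; 1/4; 1/2; 1]  so 61/256
val_10 [BRRRBBBBRR]  L=[0; 1/8; 3/16; 7/32; 15/64]  R=[61/256; 31/128; 1/4; 1/2; 1]  so 121/512
val_11 [BRRRBBBBRRB]  L=[0; 1/8; 3/16; 7/32; 15/64; 121/512]  R=[61/256; 31/128; 1/4; 1/2; 1]  so 243/1024
val_12 [BRRRBBBBRRBR]  L=[0; 1/8; 3/16; 7/32; 15/64; 121/512]  R=[243/1024; 61/256; 31/128; 1/4; 1/2; 1]  so 485/2048
val_13 [BRRRBBBBRRBRB]  L=[0; 1/8; 3/16; 7/32; 15/64; 121/512; 485/2048]  R=[243/1024; 61/256; 31/128; 1/4; 1/2; 1]  so 971/4096
val_14 [BRRRBBBBRRBRBR]  L=[0; 1/8; 3/16; 7/32; 15/64; 121/512; 485/2048]  R=[971/4096; 243/1024; 61/256; 31/128; 1/4; 1/2; 1]  so 1941/8192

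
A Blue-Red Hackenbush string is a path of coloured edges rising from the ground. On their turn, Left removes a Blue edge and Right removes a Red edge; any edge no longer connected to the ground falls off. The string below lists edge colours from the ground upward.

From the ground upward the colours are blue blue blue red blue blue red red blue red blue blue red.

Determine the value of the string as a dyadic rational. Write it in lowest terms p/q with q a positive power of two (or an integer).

2861/1024

step 1: add blue to get b; options L={ 0 } R={ none } -> 1
step 2: add blue to get bb; options L={ 0 1 } R={ none } -> 2
step 3: add blue to get bbb; options L={ 0 1 2 } R={ none } -> 3
step 4: add red to get bbbr; options L={ 0 1 2 } R={ 3 } -> 5/2
step 5: add blue to get bbbrb; options L={ 0 1 2 5/2 } R={ 3 } -> 11/4
step 6: add blue to get bbbrbb; options L={ 0 1 2 5/2 11/4 } R={ 3 } -> 23/8
step 7: add red to get bbbrbbr; options L={ 0 1 2 5/2 11/4 } R={ 23/8 3 } -> 45/16
step 8: add red to get bbbrbbrr; options L={ 0 1 2 5/2 11/4 } R={ 45/16 23/8 3 } -> 89/32
step 9: add blue to get bbbrbbrrb; options L={ 0 1 2 5/2 11/4 89/32 } R={ 45/16 23/8 3 } -> 179/64
step 10: add red to get bbbrbbrrbr; options L={ 0 1 2 5/2 11/4 89/32 } R={ 179/64 45/16 23/8 3 } -> 357/128
step 11: add blue to get bbbrbbrrbrb; options L={ 0 1 2 5/2 11/4 89/32 357/128 } R={ 179/64 45/16 23/8 3 } -> 715/256
step 12: add blue to get bbbrbbrrbrbb; options L={ 0 1 2 5/2 11/4 89/32 357/128 715/256 } R={ 179/64 45/16 23/8 3 } -> 1431/512
step 13: add red to get bbbrbbrrbrbbr; options L={ 0 1 2 5/2 11/4 89/32 357/128 715/256 } R={ 1431/512 179/64 45/16 23/8 3 } -> 2861/1024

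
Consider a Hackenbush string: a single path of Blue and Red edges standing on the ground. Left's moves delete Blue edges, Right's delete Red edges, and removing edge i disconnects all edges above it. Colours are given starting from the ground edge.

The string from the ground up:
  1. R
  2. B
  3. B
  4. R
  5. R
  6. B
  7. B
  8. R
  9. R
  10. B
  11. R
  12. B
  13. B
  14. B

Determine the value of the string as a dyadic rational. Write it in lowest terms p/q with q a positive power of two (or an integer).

-3281/8192

Build v(s[:k]) for k = 1..14, string s = R B B R R B B R R B R B B B.
v_1 [R]  L=[—]  R=[0]  => -1
v_2 [RB]  L=[-1]  R=[0]  => -1/2
v_3 [RBB]  L=[-1,-1/2]  R=[0]  => -1/4
v_4 [RBBR]  L=[-1,-1/2]  R=[-1/4,0]  => -3/8
v_5 [RBBRR]  L=[-1,-1/2]  R=[-3/8,-1/4,0]  => -7/16
v_6 [RBBRRB]  L=[-1,-1/2,-7/16]  R=[-3/8,-1/4,0]  => -13/32
v_7 [RBBRRBB]  L=[-1,-1/2,-7/16,-13/32]  R=[-3/8,-1/4,0]  => -25/64
v_8 [RBBRRBBR]  L=[-1,-1/2,-7/16,-13/32]  R=[-25/64,-3/8,-1/4,0]  => -51/128
v_9 [RBBRRBBRR]  L=[-1,-1/2,-7/16,-13/32]  R=[-51/128,-25/64,-3/8,-1/4,0]  => -103/256
v_10 [RBBRRBBRRB]  L=[-1,-1/2,-7/16,-13/32,-103/256]  R=[-51/128,-25/64,-3/8,-1/4,0]  => -205/512
v_11 [RBBRRBBRRBR]  L=[-1,-1/2,-7/16,-13/32,-103/256]  R=[-205/512,-51/128,-25/64,-3/8,-1/4,0]  => -411/1024
v_12 [RBBRRBBRRBRB]  L=[-1,-1/2,-7/16,-13/32,-103/256,-411/1024]  R=[-205/512,-51/128,-25/64,-3/8,-1/4,0]  => -821/2048
v_13 [RBBRRBBRRBRBB]  L=[-1,-1/2,-7/16,-13/32,-103/256,-411/1024,-821/2048]  R=[-205/512,-51/128,-25/64,-3/8,-1/4,0]  => -1641/4096
v_14 [RBBRRBBRRBRBBB]  L=[-1,-1/2,-7/16,-13/32,-103/256,-411/1024,-821/2048,-1641/4096]  R=[-205/512,-51/128,-25/64,-3/8,-1/4,0]  => -3281/8192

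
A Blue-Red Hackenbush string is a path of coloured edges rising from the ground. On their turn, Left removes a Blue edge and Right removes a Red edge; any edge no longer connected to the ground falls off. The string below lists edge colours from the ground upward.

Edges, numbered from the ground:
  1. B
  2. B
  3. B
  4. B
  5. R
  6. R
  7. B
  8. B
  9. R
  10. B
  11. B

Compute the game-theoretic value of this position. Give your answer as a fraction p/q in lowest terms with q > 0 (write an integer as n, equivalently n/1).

step 1: add B to get B; options L={ 0 } R={ — } so 1
step 2: add B to get BB; options L={ 0, 1 } R={ — } so 2
step 3: add B to get BBB; options L={ 0, 1, 2 } R={ — } so 3
step 4: add B to get BBBB; options L={ 0, 1, 2, 3 } R={ — } so 4
step 5: add R to get BBBBR; options L={ 0, 1, 2, 3 } R={ 4 } so 7/2
step 6: add R to get BBBBRR; options L={ 0, 1, 2, 3 } R={ 7/2, 4 } so 13/4
step 7: add B to get BBBBRRB; options L={ 0, 1, 2, 3, 13/4 } R={ 7/2, 4 } so 27/8
step 8: add B to get BBBBRRBB; options L={ 0, 1, 2, 3, 13/4, 27/8 } R={ 7/2, 4 } so 55/16
step 9: add R to get BBBBRRBBR; options L={ 0, 1, 2, 3, 13/4, 27/8 } R={ 55/16, 7/2, 4 } so 109/32
step 10: add B to get BBBBRRBBRB; options L={ 0, 1, 2, 3, 13/4, 27/8, 109/32 } R={ 55/16, 7/2, 4 } so 219/64
step 11: add B to get BBBBRRBBRBB; options L={ 0, 1, 2, 3, 13/4, 27/8, 109/32, 219/64 } R={ 55/16, 7/2, 4 } so 439/128

439/128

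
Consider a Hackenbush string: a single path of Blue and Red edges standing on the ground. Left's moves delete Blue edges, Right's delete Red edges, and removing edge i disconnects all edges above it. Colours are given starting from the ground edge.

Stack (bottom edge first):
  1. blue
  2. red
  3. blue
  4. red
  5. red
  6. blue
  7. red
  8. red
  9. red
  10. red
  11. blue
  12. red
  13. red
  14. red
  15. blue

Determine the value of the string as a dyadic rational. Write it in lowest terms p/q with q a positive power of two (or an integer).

v_1 [b]  L=[0]  R=[—]  so 1
v_2 [br]  L=[0]  R=[1]  so 1/2
v_3 [brb]  L=[0,1/2]  R=[1]  so 3/4
v_4 [brbr]  L=[0,1/2]  R=[3/4,1]  so 5/8
v_5 [brbrr]  L=[0,1/2]  R=[5/8,3/4,1]  so 9/16
v_6 [brbrrb]  L=[0,1/2,9/16]  R=[5/8,3/4,1]  so 19/32
v_7 [brbrrbr]  L=[0,1/2,9/16]  R=[19/32,5/8,3/4,1]  so 37/64
v_8 [brbrrbrr]  L=[0,1/2,9/16]  R=[37/64,19/32,5/8,3/4,1]  so 73/128
v_9 [brbrrbrrr]  L=[0,1/2,9/16]  R=[73/128,37/64,19/32,5/8,3/4,1]  so 145/256
v_10 [brbrrbrrrr]  L=[0,1/2,9/16]  R=[145/256,73/128,37/64,19/32,5/8,3/4,1]  so 289/512
v_11 [brbrrbrrrrb]  L=[0,1/2,9/16,289/512]  R=[145/256,73/128,37/64,19/32,5/8,3/4,1]  so 579/1024
v_12 [brbrrbrrrrbr]  L=[0,1/2,9/16,289/512]  R=[579/1024,145/256,73/128,37/64,19/32,5/8,3/4,1]  so 1157/2048
v_13 [brbrrbrrrrbrr]  L=[0,1/2,9/16,289/512]  R=[1157/2048,579/1024,145/256,73/128,37/64,19/32,5/8,3/4,1]  so 2313/4096
v_14 [brbrrbrrrrbrrr]  L=[0,1/2,9/16,289/512]  R=[2313/4096,1157/2048,579/1024,145/256,73/128,37/64,19/32,5/8,3/4,1]  so 4625/8192
v_15 [brbrrbrrrrbrrrb]  L=[0,1/2,9/16,289/512,4625/8192]  R=[2313/4096,1157/2048,579/1024,145/256,73/128,37/64,19/32,5/8,3/4,1]  so 9251/16384

9251/16384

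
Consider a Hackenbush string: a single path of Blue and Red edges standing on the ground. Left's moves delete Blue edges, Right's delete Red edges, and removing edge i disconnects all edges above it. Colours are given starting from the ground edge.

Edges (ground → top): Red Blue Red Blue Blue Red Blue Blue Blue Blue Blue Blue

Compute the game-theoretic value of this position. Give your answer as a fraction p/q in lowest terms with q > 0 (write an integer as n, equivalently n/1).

-1153/2048

Recurse on prefixes of the 12-edge string Red Blue Red Blue Blue Red Blue Blue Blue Blue Blue Blue:
v(R) = { none | 0 } => -1
v(RB) = { -1 | 0 } => -1/2
v(RBR) = { -1 | -1/2; 0 } => -3/4
v(RBRB) = { -1; -3/4 | -1/2; 0 } => -5/8
v(RBRBB) = { -1; -3/4; -5/8 | -1/2; 0 } => -9/16
v(RBRBBR) = { -1; -3/4; -5/8 | -9/16; -1/2; 0 } => -19/32
v(RBRBBRB) = { -1; -3/4; -5/8; -19/32 | -9/16; -1/2; 0 } => -37/64
v(RBRBBRBB) = { -1; -3/4; -5/8; -19/32; -37/64 | -9/16; -1/2; 0 } => -73/128
v(RBRBBRBBB) = { -1; -3/4; -5/8; -19/32; -37/64; -73/128 | -9/16; -1/2; 0 } => -145/256
v(RBRBBRBBBB) = { -1; -3/4; -5/8; -19/32; -37/64; -73/128; -145/256 | -9/16; -1/2; 0 } => -289/512
v(RBRBBRBBBBB) = { -1; -3/4; -5/8; -19/32; -37/64; -73/128; -145/256; -289/512 | -9/16; -1/2; 0 } => -577/1024
v(RBRBBRBBBBBB) = { -1; -3/4; -5/8; -19/32; -37/64; -73/128; -145/256; -289/512; -577/1024 | -9/16; -1/2; 0 } => -1153/2048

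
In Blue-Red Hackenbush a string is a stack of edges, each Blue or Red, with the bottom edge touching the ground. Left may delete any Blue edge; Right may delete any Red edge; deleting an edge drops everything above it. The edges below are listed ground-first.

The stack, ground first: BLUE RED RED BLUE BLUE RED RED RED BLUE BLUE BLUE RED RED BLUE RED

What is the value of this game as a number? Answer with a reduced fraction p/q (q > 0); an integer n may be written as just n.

6373/16384

Prefix values for BLUE RED RED BLUE BLUE RED RED RED BLUE BLUE BLUE RED RED BLUE RED via {L|R} + simplicity:
edge 1 of 15 (BLUE): { 0 |  } -> 1
edge 2 of 15 (RED): { 0 | 1 } -> 1/2
edge 3 of 15 (RED): { 0 | 1/2 1 } -> 1/4
edge 4 of 15 (BLUE): { 0 1/4 | 1/2 1 } -> 3/8
edge 5 of 15 (BLUE): { 0 1/4 3/8 | 1/2 1 } -> 7/16
edge 6 of 15 (RED): { 0 1/4 3/8 | 7/16 1/2 1 } -> 13/32
edge 7 of 15 (RED): { 0 1/4 3/8 | 13/32 7/16 1/2 1 } -> 25/64
edge 8 of 15 (RED): { 0 1/4 3/8 | 25/64 13/32 7/16 1/2 1 } -> 49/128
edge 9 of 15 (BLUE): { 0 1/4 3/8 49/128 | 25/64 13/32 7/16 1/2 1 } -> 99/256
edge 10 of 15 (BLUE): { 0 1/4 3/8 49/128 99/256 | 25/64 13/32 7/16 1/2 1 } -> 199/512
edge 11 of 15 (BLUE): { 0 1/4 3/8 49/128 99/256 199/512 | 25/64 13/32 7/16 1/2 1 } -> 399/1024
edge 12 of 15 (RED): { 0 1/4 3/8 49/128 99/256 199/512 | 399/1024 25/64 13/32 7/16 1/2 1 } -> 797/2048
edge 13 of 15 (RED): { 0 1/4 3/8 49/128 99/256 199/512 | 797/2048 399/1024 25/64 13/32 7/16 1/2 1 } -> 1593/4096
edge 14 of 15 (BLUE): { 0 1/4 3/8 49/128 99/256 199/512 1593/4096 | 797/2048 399/1024 25/64 13/32 7/16 1/2 1 } -> 3187/8192
edge 15 of 15 (RED): { 0 1/4 3/8 49/128 99/256 199/512 1593/4096 | 3187/8192 797/2048 399/1024 25/64 13/32 7/16 1/2 1 } -> 6373/16384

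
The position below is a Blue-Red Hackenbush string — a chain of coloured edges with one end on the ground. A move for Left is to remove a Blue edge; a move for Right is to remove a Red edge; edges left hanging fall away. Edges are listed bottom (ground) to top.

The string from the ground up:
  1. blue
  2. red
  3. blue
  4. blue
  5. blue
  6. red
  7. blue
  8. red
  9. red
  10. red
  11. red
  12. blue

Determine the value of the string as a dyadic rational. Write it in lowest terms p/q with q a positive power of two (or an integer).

Prefix values for blue red blue blue blue red blue red red red red blue via {L|R} + simplicity:
b: Left { 0 }, Right {  } => simplest 1
br: Left { 0 }, Right { 1 } => simplest 1/2
brb: Left { 0 1/2 }, Right { 1 } => simplest 3/4
brbb: Left { 0 1/2 3/4 }, Right { 1 } => simplest 7/8
brbbb: Left { 0 1/2 3/4 7/8 }, Right { 1 } => simplest 15/16
brbbbr: Left { 0 1/2 3/4 7/8 }, Right { 15/16 1 } => simplest 29/32
brbbbrb: Left { 0 1/2 3/4 7/8 29/32 }, Right { 15/16 1 } => simplest 59/64
brbbbrbr: Left { 0 1/2 3/4 7/8 29/32 }, Right { 59/64 15/16 1 } => simplest 117/128
brbbbrbrr: Left { 0 1/2 3/4 7/8 29/32 }, Right { 117/128 59/64 15/16 1 } => simplest 233/256
brbbbrbrrr: Left { 0 1/2 3/4 7/8 29/32 }, Right { 233/256 117/128 59/64 15/16 1 } => simplest 465/512
brbbbrbrrrr: Left { 0 1/2 3/4 7/8 29/32 }, Right { 465/512 233/256 117/128 59/64 15/16 1 } => simplest 929/1024
brbbbrbrrrrb: Left { 0 1/2 3/4 7/8 29/32 929/1024 }, Right { 465/512 233/256 117/128 59/64 15/16 1 } => simplest 1859/2048

1859/2048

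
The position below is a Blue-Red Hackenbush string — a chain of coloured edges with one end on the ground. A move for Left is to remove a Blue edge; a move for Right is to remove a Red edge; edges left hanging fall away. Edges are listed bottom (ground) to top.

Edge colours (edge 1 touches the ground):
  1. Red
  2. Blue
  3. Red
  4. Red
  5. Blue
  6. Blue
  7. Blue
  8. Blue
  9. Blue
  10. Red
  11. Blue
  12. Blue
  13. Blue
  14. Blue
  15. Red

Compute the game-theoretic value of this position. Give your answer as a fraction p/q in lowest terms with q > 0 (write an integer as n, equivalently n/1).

-12355/16384

v(R) = { none | 0 } → -1
v(RB) = { -1 | 0 } → -1/2
v(RBR) = { -1 | -1/2, 0 } → -3/4
v(RBRR) = { -1 | -3/4, -1/2, 0 } → -7/8
v(RBRRB) = { -1, -7/8 | -3/4, -1/2, 0 } → -13/16
v(RBRRBB) = { -1, -7/8, -13/16 | -3/4, -1/2, 0 } → -25/32
v(RBRRBBB) = { -1, -7/8, -13/16, -25/32 | -3/4, -1/2, 0 } → -49/64
v(RBRRBBBB) = { -1, -7/8, -13/16, -25/32, -49/64 | -3/4, -1/2, 0 } → -97/128
v(RBRRBBBBB) = { -1, -7/8, -13/16, -25/32, -49/64, -97/128 | -3/4, -1/2, 0 } → -193/256
v(RBRRBBBBBR) = { -1, -7/8, -13/16, -25/32, -49/64, -97/128 | -193/256, -3/4, -1/2, 0 } → -387/512
v(RBRRBBBBBRB) = { -1, -7/8, -13/16, -25/32, -49/64, -97/128, -387/512 | -193/256, -3/4, -1/2, 0 } → -773/1024
v(RBRRBBBBBRBB) = { -1, -7/8, -13/16, -25/32, -49/64, -97/128, -387/512, -773/1024 | -193/256, -3/4, -1/2, 0 } → -1545/2048
v(RBRRBBBBBRBBB) = { -1, -7/8, -13/16, -25/32, -49/64, -97/128, -387/512, -773/1024, -1545/2048 | -193/256, -3/4, -1/2, 0 } → -3089/4096
v(RBRRBBBBBRBBBB) = { -1, -7/8, -13/16, -25/32, -49/64, -97/128, -387/512, -773/1024, -1545/2048, -3089/4096 | -193/256, -3/4, -1/2, 0 } → -6177/8192
v(RBRRBBBBBRBBBBR) = { -1, -7/8, -13/16, -25/32, -49/64, -97/128, -387/512, -773/1024, -1545/2048, -3089/4096 | -6177/8192, -193/256, -3/4, -1/2, 0 } → -12355/16384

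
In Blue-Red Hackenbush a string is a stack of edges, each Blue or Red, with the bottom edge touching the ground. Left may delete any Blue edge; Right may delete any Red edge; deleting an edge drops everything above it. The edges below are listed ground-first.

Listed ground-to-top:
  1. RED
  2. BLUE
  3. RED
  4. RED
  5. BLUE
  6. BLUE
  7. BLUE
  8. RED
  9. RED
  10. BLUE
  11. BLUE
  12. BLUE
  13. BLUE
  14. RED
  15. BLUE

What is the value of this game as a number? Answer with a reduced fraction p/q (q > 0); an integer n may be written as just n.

Prefix values for RED BLUE RED RED BLUE BLUE BLUE RED RED BLUE BLUE BLUE BLUE RED BLUE via {L|R} + simplicity:
step 1: add RED to get R; options L={ — } R={ 0 } — -1
step 2: add BLUE to get RB; options L={ -1 } R={ 0 } — -1/2
step 3: add RED to get RBR; options L={ -1 } R={ -1/2,0 } — -3/4
step 4: add RED to get RBRR; options L={ -1 } R={ -3/4,-1/2,0 } — -7/8
step 5: add BLUE to get RBRRB; options L={ -1,-7/8 } R={ -3/4,-1/2,0 } — -13/16
step 6: add BLUE to get RBRRBB; options L={ -1,-7/8,-13/16 } R={ -3/4,-1/2,0 } — -25/32
step 7: add BLUE to get RBRRBBB; options L={ -1,-7/8,-13/16,-25/32 } R={ -3/4,-1/2,0 } — -49/64
step 8: add RED to get RBRRBBBR; options L={ -1,-7/8,-13/16,-25/32 } R={ -49/64,-3/4,-1/2,0 } — -99/128
step 9: add RED to get RBRRBBBRR; options L={ -1,-7/8,-13/16,-25/32 } R={ -99/128,-49/64,-3/4,-1/2,0 } — -199/256
step 10: add BLUE to get RBRRBBBRRB; options L={ -1,-7/8,-13/16,-25/32,-199/256 } R={ -99/128,-49/64,-3/4,-1/2,0 } — -397/512
step 11: add BLUE to get RBRRBBBRRBB; options L={ -1,-7/8,-13/16,-25/32,-199/256,-397/512 } R={ -99/128,-49/64,-3/4,-1/2,0 } — -793/1024
step 12: add BLUE to get RBRRBBBRRBBB; options L={ -1,-7/8,-13/16,-25/32,-199/256,-397/512,-793/1024 } R={ -99/128,-49/64,-3/4,-1/2,0 } — -1585/2048
step 13: add BLUE to get RBRRBBBRRBBBB; options L={ -1,-7/8,-13/16,-25/32,-199/256,-397/512,-793/1024,-1585/2048 } R={ -99/128,-49/64,-3/4,-1/2,0 } — -3169/4096
step 14: add RED to get RBRRBBBRRBBBBR; options L={ -1,-7/8,-13/16,-25/32,-199/256,-397/512,-793/1024,-1585/2048 } R={ -3169/4096,-99/128,-49/64,-3/4,-1/2,0 } — -6339/8192
step 15: add BLUE to get RBRRBBBRRBBBBRB; options L={ -1,-7/8,-13/16,-25/32,-199/256,-397/512,-793/1024,-1585/2048,-6339/8192 } R={ -3169/4096,-99/128,-49/64,-3/4,-1/2,0 } — -12677/16384

-12677/16384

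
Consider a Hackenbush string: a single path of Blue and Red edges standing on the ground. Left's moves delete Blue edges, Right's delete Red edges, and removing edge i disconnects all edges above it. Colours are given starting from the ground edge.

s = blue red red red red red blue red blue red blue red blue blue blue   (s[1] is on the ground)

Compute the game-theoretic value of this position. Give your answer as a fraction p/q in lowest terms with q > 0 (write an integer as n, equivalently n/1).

G_1 [b]  L=[0]  R=[none]  gives 1
G_2 [br]  L=[0]  R=[1]  gives 1/2
G_3 [brr]  L=[0]  R=[1/2 1]  gives 1/4
G_4 [brrr]  L=[0]  R=[1/4 1/2 1]  gives 1/8
G_5 [brrrr]  L=[0]  R=[1/8 1/4 1/2 1]  gives 1/16
G_6 [brrrrr]  L=[0]  R=[1/16 1/8 1/4 1/2 1]  gives 1/32
G_7 [brrrrrb]  L=[0 1/32]  R=[1/16 1/8 1/4 1/2 1]  gives 3/64
G_8 [brrrrrbr]  L=[0 1/32]  R=[3/64 1/16 1/8 1/4 1/2 1]  gives 5/128
G_9 [brrrrrbrb]  L=[0 1/32 5/128]  R=[3/64 1/16 1/8 1/4 1/2 1]  gives 11/256
G_10 [brrrrrbrbr]  L=[0 1/32 5/128]  R=[11/256 3/64 1/16 1/8 1/4 1/2 1]  gives 21/512
G_11 [brrrrrbrbrb]  L=[0 1/32 5/128 21/512]  R=[11/256 3/64 1/16 1/8 1/4 1/2 1]  gives 43/1024
G_12 [brrrrrbrbrbr]  L=[0 1/32 5/128 21/512]  R=[43/1024 11/256 3/64 1/16 1/8 1/4 1/2 1]  gives 85/2048
G_13 [brrrrrbrbrbrb]  L=[0 1/32 5/128 21/512 85/2048]  R=[43/1024 11/256 3/64 1/16 1/8 1/4 1/2 1]  gives 171/4096
G_14 [brrrrrbrbrbrbb]  L=[0 1/32 5/128 21/512 85/2048 171/4096]  R=[43/1024 11/256 3/64 1/16 1/8 1/4 1/2 1]  gives 343/8192
G_15 [brrrrrbrbrbrbbb]  L=[0 1/32 5/128 21/512 85/2048 171/4096 343/8192]  R=[43/1024 11/256 3/64 1/16 1/8 1/4 1/2 1]  gives 687/16384

687/16384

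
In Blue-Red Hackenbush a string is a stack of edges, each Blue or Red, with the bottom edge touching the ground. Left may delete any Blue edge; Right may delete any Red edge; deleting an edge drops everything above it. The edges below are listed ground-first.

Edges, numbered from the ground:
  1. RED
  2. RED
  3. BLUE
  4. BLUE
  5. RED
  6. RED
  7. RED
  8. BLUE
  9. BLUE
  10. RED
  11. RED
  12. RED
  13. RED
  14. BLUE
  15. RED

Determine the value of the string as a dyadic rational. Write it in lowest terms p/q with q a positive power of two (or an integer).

G_1 [R]  L=[∅]  R=[0]  — -1
G_2 [RR]  L=[∅]  R=[-1; 0]  — -2
G_3 [RRB]  L=[-2]  R=[-1; 0]  — -3/2
G_4 [RRBB]  L=[-2; -3/2]  R=[-1; 0]  — -5/4
G_5 [RRBBR]  L=[-2; -3/2]  R=[-5/4; -1; 0]  — -11/8
G_6 [RRBBRR]  L=[-2; -3/2]  R=[-11/8; -5/4; -1; 0]  — -23/16
G_7 [RRBBRRR]  L=[-2; -3/2]  R=[-23/16; -11/8; -5/4; -1; 0]  — -47/32
G_8 [RRBBRRRB]  L=[-2; -3/2; -47/32]  R=[-23/16; -11/8; -5/4; -1; 0]  — -93/64
G_9 [RRBBRRRBB]  L=[-2; -3/2; -47/32; -93/64]  R=[-23/16; -11/8; -5/4; -1; 0]  — -185/128
G_10 [RRBBRRRBBR]  L=[-2; -3/2; -47/32; -93/64]  R=[-185/128; -23/16; -11/8; -5/4; -1; 0]  — -371/256
G_11 [RRBBRRRBBRR]  L=[-2; -3/2; -47/32; -93/64]  R=[-371/256; -185/128; -23/16; -11/8; -5/4; -1; 0]  — -743/512
G_12 [RRBBRRRBBRRR]  L=[-2; -3/2; -47/32; -93/64]  R=[-743/512; -371/256; -185/128; -23/16; -11/8; -5/4; -1; 0]  — -1487/1024
G_13 [RRBBRRRBBRRRR]  L=[-2; -3/2; -47/32; -93/64]  R=[-1487/1024; -743/512; -371/256; -185/128; -23/16; -11/8; -5/4; -1; 0]  — -2975/2048
G_14 [RRBBRRRBBRRRRB]  L=[-2; -3/2; -47/32; -93/64; -2975/2048]  R=[-1487/1024; -743/512; -371/256; -185/128; -23/16; -11/8; -5/4; -1; 0]  — -5949/4096
G_15 [RRBBRRRBBRRRRBR]  L=[-2; -3/2; -47/32; -93/64; -2975/2048]  R=[-5949/4096; -1487/1024; -743/512; -371/256; -185/128; -23/16; -11/8; -5/4; -1; 0]  — -11899/8192

-11899/8192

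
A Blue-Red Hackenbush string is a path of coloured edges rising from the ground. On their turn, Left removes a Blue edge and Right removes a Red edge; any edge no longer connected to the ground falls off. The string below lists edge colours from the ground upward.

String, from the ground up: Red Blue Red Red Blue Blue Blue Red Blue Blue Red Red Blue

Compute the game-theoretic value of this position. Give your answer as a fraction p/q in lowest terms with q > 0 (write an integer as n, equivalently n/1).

1 of 13 · R · max L −∞ · min R 0 → -1
2 of 13 · RB · max L -1 · min R 0 → -1/2
3 of 13 · RBR · max L -1 · min R -1/2 → -3/4
4 of 13 · RBRR · max L -1 · min R -3/4 → -7/8
5 of 13 · RBRRB · max L -7/8 · min R -3/4 → -13/16
6 of 13 · RBRRBB · max L -13/16 · min R -3/4 → -25/32
7 of 13 · RBRRBBB · max L -25/32 · min R -3/4 → -49/64
8 of 13 · RBRRBBBR · max L -25/32 · min R -49/64 → -99/128
9 of 13 · RBRRBBBRB · max L -99/128 · min R -49/64 → -197/256
10 of 13 · RBRRBBBRBB · max L -197/256 · min R -49/64 → -393/512
11 of 13 · RBRRBBBRBBR · max L -197/256 · min R -393/512 → -787/1024
12 of 13 · RBRRBBBRBBRR · max L -197/256 · min R -787/1024 → -1575/2048
13 of 13 · RBRRBBBRBBRRB · max L -1575/2048 · min R -787/1024 → -3149/4096

-3149/4096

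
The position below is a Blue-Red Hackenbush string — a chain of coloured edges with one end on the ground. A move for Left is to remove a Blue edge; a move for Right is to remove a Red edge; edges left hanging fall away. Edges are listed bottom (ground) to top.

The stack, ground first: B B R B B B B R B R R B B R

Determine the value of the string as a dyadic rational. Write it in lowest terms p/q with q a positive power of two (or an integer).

Recurse on prefixes of the 14-edge string B B R B B B B R B R R B B R:
step 1: add B to get B; options L={ 0 } R={  } so 1
step 2: add B to get BB; options L={ 0 1 } R={  } so 2
step 3: add R to get BBR; options L={ 0 1 } R={ 2 } so 3/2
step 4: add B to get BBRB; options L={ 0 1 3/2 } R={ 2 } so 7/4
step 5: add B to get BBRBB; options L={ 0 1 3/2 7/4 } R={ 2 } so 15/8
step 6: add B to get BBRBBB; options L={ 0 1 3/2 7/4 15/8 } R={ 2 } so 31/16
step 7: add B to get BBRBBBB; options L={ 0 1 3/2 7/4 15/8 31/16 } R={ 2 } so 63/32
step 8: add R to get BBRBBBBR; options L={ 0 1 3/2 7/4 15/8 31/16 } R={ 63/32 2 } so 125/64
step 9: add B to get BBRBBBBRB; options L={ 0 1 3/2 7/4 15/8 31/16 125/64 } R={ 63/32 2 } so 251/128
step 10: add R to get BBRBBBBRBR; options L={ 0 1 3/2 7/4 15/8 31/16 125/64 } R={ 251/128 63/32 2 } so 501/256
step 11: add R to get BBRBBBBRBRR; options L={ 0 1 3/2 7/4 15/8 31/16 125/64 } R={ 501/256 251/128 63/32 2 } so 1001/512
step 12: add B to get BBRBBBBRBRRB; options L={ 0 1 3/2 7/4 15/8 31/16 125/64 1001/512 } R={ 501/256 251/128 63/32 2 } so 2003/1024
step 13: add B to get BBRBBBBRBRRBB; options L={ 0 1 3/2 7/4 15/8 31/16 125/64 1001/512 2003/1024 } R={ 501/256 251/128 63/32 2 } so 4007/2048
step 14: add R to get BBRBBBBRBRRBBR; options L={ 0 1 3/2 7/4 15/8 31/16 125/64 1001/512 2003/1024 } R={ 4007/2048 501/256 251/128 63/32 2 } so 8013/4096

8013/4096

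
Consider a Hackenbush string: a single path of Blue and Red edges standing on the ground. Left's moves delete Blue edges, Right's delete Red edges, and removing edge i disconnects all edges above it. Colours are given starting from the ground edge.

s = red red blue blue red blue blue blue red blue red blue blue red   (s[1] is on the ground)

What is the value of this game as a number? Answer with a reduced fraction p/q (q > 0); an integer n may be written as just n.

Build value(s[:k]) for k = 1..14, string s = red red blue blue red blue blue blue red blue red blue blue red.
value_1 [r]  L=[·]  R=[0]  gives -1
value_2 [rr]  L=[·]  R=[-1 0]  gives -2
value_3 [rrb]  L=[-2]  R=[-1 0]  gives -3/2
value_4 [rrbb]  L=[-2 -3/2]  R=[-1 0]  gives -5/4
value_5 [rrbbr]  L=[-2 -3/2]  R=[-5/4 -1 0]  gives -11/8
value_6 [rrbbrb]  L=[-2 -3/2 -11/8]  R=[-5/4 -1 0]  gives -21/16
value_7 [rrbbrbb]  L=[-2 -3/2 -11/8 -21/16]  R=[-5/4 -1 0]  gives -41/32
value_8 [rrbbrbbb]  L=[-2 -3/2 -11/8 -21/16 -41/32]  R=[-5/4 -1 0]  gives -81/64
value_9 [rrbbrbbbr]  L=[-2 -3/2 -11/8 -21/16 -41/32]  R=[-81/64 -5/4 -1 0]  gives -163/128
value_10 [rrbbrbbbrb]  L=[-2 -3/2 -11/8 -21/16 -41/32 -163/128]  R=[-81/64 -5/4 -1 0]  gives -325/256
value_11 [rrbbrbbbrbr]  L=[-2 -3/2 -11/8 -21/16 -41/32 -163/128]  R=[-325/256 -81/64 -5/4 -1 0]  gives -651/512
value_12 [rrbbrbbbrbrb]  L=[-2 -3/2 -11/8 -21/16 -41/32 -163/128 -651/512]  R=[-325/256 -81/64 -5/4 -1 0]  gives -1301/1024
value_13 [rrbbrbbbrbrbb]  L=[-2 -3/2 -11/8 -21/16 -41/32 -163/128 -651/512 -1301/1024]  R=[-325/256 -81/64 -5/4 -1 0]  gives -2601/2048
value_14 [rrbbrbbbrbrbbr]  L=[-2 -3/2 -11/8 -21/16 -41/32 -163/128 -651/512 -1301/1024]  R=[-2601/2048 -325/256 -81/64 -5/4 -1 0]  gives -5203/4096

-5203/4096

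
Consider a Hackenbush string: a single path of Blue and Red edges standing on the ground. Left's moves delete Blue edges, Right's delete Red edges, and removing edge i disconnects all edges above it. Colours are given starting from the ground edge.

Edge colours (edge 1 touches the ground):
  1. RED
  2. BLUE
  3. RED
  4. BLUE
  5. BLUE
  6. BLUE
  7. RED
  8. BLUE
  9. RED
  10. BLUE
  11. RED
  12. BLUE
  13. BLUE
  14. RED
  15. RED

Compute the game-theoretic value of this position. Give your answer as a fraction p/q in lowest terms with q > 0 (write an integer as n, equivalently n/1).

-8871/16384

Build v(s[:k]) for k = 1..15, string s = RED BLUE RED BLUE BLUE BLUE RED BLUE RED BLUE RED BLUE BLUE RED RED.
v(R) = {  | 0 } -> -1
v(RB) = { -1 | 0 } -> -1/2
v(RBR) = { -1 | -1/2,0 } -> -3/4
v(RBRB) = { -1,-3/4 | -1/2,0 } -> -5/8
v(RBRBB) = { -1,-3/4,-5/8 | -1/2,0 } -> -9/16
v(RBRBBB) = { -1,-3/4,-5/8,-9/16 | -1/2,0 } -> -17/32
v(RBRBBBR) = { -1,-3/4,-5/8,-9/16 | -17/32,-1/2,0 } -> -35/64
v(RBRBBBRB) = { -1,-3/4,-5/8,-9/16,-35/64 | -17/32,-1/2,0 } -> -69/128
v(RBRBBBRBR) = { -1,-3/4,-5/8,-9/16,-35/64 | -69/128,-17/32,-1/2,0 } -> -139/256
v(RBRBBBRBRB) = { -1,-3/4,-5/8,-9/16,-35/64,-139/256 | -69/128,-17/32,-1/2,0 } -> -277/512
v(RBRBBBRBRBR) = { -1,-3/4,-5/8,-9/16,-35/64,-139/256 | -277/512,-69/128,-17/32,-1/2,0 } -> -555/1024
v(RBRBBBRBRBRB) = { -1,-3/4,-5/8,-9/16,-35/64,-139/256,-555/1024 | -277/512,-69/128,-17/32,-1/2,0 } -> -1109/2048
v(RBRBBBRBRBRBB) = { -1,-3/4,-5/8,-9/16,-35/64,-139/256,-555/1024,-1109/2048 | -277/512,-69/128,-17/32,-1/2,0 } -> -2217/4096
v(RBRBBBRBRBRBBR) = { -1,-3/4,-5/8,-9/16,-35/64,-139/256,-555/1024,-1109/2048 | -2217/4096,-277/512,-69/128,-17/32,-1/2,0 } -> -4435/8192
v(RBRBBBRBRBRBBRR) = { -1,-3/4,-5/8,-9/16,-35/64,-139/256,-555/1024,-1109/2048 | -4435/8192,-2217/4096,-277/512,-69/128,-17/32,-1/2,0 } -> -8871/16384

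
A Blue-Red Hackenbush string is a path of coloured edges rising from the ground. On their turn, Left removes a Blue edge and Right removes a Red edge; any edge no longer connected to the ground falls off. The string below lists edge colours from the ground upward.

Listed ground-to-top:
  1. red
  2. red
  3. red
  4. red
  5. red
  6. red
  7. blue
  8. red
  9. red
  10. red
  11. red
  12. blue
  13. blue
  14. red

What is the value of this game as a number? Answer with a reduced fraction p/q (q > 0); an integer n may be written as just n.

Build g(s[:k]) for k = 1..14, string s = red red red red red red blue red red red red blue blue red.
r: Left { · }, Right { 0 } gives simplest -1
rr: Left { · }, Right { -1,0 } gives simplest -2
rrr: Left { · }, Right { -2,-1,0 } gives simplest -3
rrrr: Left { · }, Right { -3,-2,-1,0 } gives simplest -4
rrrrr: Left { · }, Right { -4,-3,-2,-1,0 } gives simplest -5
rrrrrr: Left { · }, Right { -5,-4,-3,-2,-1,0 } gives simplest -6
rrrrrrb: Left { -6 }, Right { -5,-4,-3,-2,-1,0 } gives simplest -11/2
rrrrrrbr: Left { -6 }, Right { -11/2,-5,-4,-3,-2,-1,0 } gives simplest -23/4
rrrrrrbrr: Left { -6 }, Right { -23/4,-11/2,-5,-4,-3,-2,-1,0 } gives simplest -47/8
rrrrrrbrrr: Left { -6 }, Right { -47/8,-23/4,-11/2,-5,-4,-3,-2,-1,0 } gives simplest -95/16
rrrrrrbrrrr: Left { -6 }, Right { -95/16,-47/8,-23/4,-11/2,-5,-4,-3,-2,-1,0 } gives simplest -191/32
rrrrrrbrrrrb: Left { -6,-191/32 }, Right { -95/16,-47/8,-23/4,-11/2,-5,-4,-3,-2,-1,0 } gives simplest -381/64
rrrrrrbrrrrbb: Left { -6,-191/32,-381/64 }, Right { -95/16,-47/8,-23/4,-11/2,-5,-4,-3,-2,-1,0 } gives simplest -761/128
rrrrrrbrrrrbbr: Left { -6,-191/32,-381/64 }, Right { -761/128,-95/16,-47/8,-23/4,-11/2,-5,-4,-3,-2,-1,0 } gives simplest -1523/256

-1523/256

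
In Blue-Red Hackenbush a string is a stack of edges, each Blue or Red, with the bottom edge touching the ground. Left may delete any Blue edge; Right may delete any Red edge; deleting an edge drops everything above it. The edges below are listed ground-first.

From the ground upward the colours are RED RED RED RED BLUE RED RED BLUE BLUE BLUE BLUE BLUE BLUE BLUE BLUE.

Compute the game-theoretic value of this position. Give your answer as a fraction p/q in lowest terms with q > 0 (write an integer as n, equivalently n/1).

1 of 15 · R · max L −∞ · min R 0 — -1
2 of 15 · RR · max L −∞ · min R -1 — -2
3 of 15 · RRR · max L −∞ · min R -2 — -3
4 of 15 · RRRR · max L −∞ · min R -3 — -4
5 of 15 · RRRRB · max L -4 · min R -3 — -7/2
6 of 15 · RRRRBR · max L -4 · min R -7/2 — -15/4
7 of 15 · RRRRBRR · max L -4 · min R -15/4 — -31/8
8 of 15 · RRRRBRRB · max L -31/8 · min R -15/4 — -61/16
9 of 15 · RRRRBRRBB · max L -61/16 · min R -15/4 — -121/32
10 of 15 · RRRRBRRBBB · max L -121/32 · min R -15/4 — -241/64
11 of 15 · RRRRBRRBBBB · max L -241/64 · min R -15/4 — -481/128
12 of 15 · RRRRBRRBBBBB · max L -481/128 · min R -15/4 — -961/256
13 of 15 · RRRRBRRBBBBBB · max L -961/256 · min R -15/4 — -1921/512
14 of 15 · RRRRBRRBBBBBBB · max L -1921/512 · min R -15/4 — -3841/1024
15 of 15 · RRRRBRRBBBBBBBB · max L -3841/1024 · min R -15/4 — -7681/2048

-7681/2048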